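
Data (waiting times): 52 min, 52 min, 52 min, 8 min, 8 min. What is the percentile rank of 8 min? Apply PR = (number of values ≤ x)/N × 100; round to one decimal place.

40.0

N = 5.
Strictly below 8: 0. Equal to 8: 2.
PR = 2/5 × 100 = 40.0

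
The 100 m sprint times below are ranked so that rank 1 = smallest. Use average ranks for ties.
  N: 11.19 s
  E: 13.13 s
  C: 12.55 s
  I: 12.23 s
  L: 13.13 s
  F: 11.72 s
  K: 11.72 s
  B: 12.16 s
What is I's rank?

5

Sorted (ascending): 11.19, 11.72, 11.72, 12.16, 12.23, 12.55, 13.13, 13.13
The 2 values of 11.72 occupy positions 2–3 → average rank (2+3)/2 = 2.5.
The 2 values of 13.13 occupy positions 7–8 → average rank (7+8)/2 = 7.5.
I has value 12.23 s → rank 5.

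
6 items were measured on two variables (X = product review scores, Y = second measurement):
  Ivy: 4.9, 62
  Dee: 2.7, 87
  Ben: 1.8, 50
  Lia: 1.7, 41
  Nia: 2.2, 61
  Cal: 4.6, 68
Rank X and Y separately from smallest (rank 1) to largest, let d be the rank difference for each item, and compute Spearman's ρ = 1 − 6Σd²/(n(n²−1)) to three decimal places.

0.771

Ranks of variable 1: 6, 4, 2, 1, 3, 5
Ranks of variable 2: 4, 6, 2, 1, 3, 5
d = r₁ − r₂: 2, -2, 0, 0, 0, 0
d²: 4, 4, 0, 0, 0, 0; Σd² = 8
ρ = 1 − 6·8/(6·35) = 1 − 48/210 = 0.771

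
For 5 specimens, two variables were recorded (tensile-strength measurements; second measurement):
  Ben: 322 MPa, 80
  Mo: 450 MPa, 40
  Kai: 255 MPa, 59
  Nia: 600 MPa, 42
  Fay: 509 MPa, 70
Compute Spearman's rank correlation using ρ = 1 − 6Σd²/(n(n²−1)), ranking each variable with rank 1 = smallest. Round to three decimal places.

Ranks of variable 1: 2, 3, 1, 5, 4
Ranks of variable 2: 5, 1, 3, 2, 4
d = r₁ − r₂: -3, 2, -2, 3, 0
d²: 9, 4, 4, 9, 0; Σd² = 26
ρ = 1 − 6·26/(5·24) = 1 − 156/120 = -0.300

-0.300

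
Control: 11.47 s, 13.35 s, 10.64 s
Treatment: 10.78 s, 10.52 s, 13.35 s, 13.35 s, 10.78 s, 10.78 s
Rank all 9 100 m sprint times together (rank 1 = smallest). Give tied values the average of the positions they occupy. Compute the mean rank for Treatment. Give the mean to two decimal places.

4.83

Sorted (ascending): 10.52, 10.64, 10.78, 10.78, 10.78, 11.47, 13.35, 13.35, 13.35
The 3 values of 10.78 occupy positions 3–5 → average rank 4.
The 3 values of 13.35 occupy positions 7–9 → average rank 8.
Treatment values → pooled ranks: 10.78→4, 10.52→1, 13.35→8, 13.35→8, 10.78→4, 10.78→4
Mean rank = (4 + 1 + 8 + 8 + 4 + 4) / 6 = 4.83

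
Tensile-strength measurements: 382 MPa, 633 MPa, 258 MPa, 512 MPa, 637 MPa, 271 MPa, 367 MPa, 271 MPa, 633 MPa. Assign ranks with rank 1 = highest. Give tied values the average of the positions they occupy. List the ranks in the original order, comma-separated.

5, 2.5, 9, 4, 1, 7.5, 6, 7.5, 2.5

Sorted (descending): 637, 633, 633, 512, 382, 367, 271, 271, 258
The 2 values of 633 occupy positions 2–3 → average rank (2+3)/2 = 2.5.
The 2 values of 271 occupy positions 7–8 → average rank (7+8)/2 = 7.5.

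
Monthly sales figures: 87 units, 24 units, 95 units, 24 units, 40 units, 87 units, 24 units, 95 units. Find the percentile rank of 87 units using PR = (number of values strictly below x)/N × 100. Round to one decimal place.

N = 8.
Strictly below 87: 4. Equal to 87: 2.
PR = 4/8 × 100 = 50.0

50.0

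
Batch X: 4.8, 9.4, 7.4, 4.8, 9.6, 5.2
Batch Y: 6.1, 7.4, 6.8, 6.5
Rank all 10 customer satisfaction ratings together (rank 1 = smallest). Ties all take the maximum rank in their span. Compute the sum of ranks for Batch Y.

Sorted (ascending): 4.8, 4.8, 5.2, 6.1, 6.5, 6.8, 7.4, 7.4, 9.4, 9.6
The 2 values of 4.8 occupy positions 1–2 → each gets rank 2.
The 2 values of 7.4 occupy positions 7–8 → each gets rank 8.
Batch Y values → pooled ranks: 6.1→4, 7.4→8, 6.8→6, 6.5→5
Rank sum = 4 + 8 + 6 + 5 = 23

23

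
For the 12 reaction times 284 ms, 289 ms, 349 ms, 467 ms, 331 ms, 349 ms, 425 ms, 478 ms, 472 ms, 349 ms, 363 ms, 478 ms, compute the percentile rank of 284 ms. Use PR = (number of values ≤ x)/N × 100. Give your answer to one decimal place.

8.3

N = 12.
Strictly below 284: 0. Equal to 284: 1.
PR = 1/12 × 100 = 8.3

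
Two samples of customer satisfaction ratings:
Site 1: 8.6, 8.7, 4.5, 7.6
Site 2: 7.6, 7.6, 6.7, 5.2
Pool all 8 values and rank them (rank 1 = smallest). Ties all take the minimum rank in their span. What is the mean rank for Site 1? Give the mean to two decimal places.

Sorted (ascending): 4.5, 5.2, 6.7, 7.6, 7.6, 7.6, 8.6, 8.7
The 3 values of 7.6 occupy positions 4–6 → each gets rank 4.
Site 1 values → pooled ranks: 8.6→7, 8.7→8, 4.5→1, 7.6→4
Mean rank = (7 + 8 + 1 + 4) / 4 = 5.00

5.00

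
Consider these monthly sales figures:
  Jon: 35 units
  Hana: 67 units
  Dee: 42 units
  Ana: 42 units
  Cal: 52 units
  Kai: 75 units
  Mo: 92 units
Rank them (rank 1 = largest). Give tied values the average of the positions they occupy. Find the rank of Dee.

5.5

Sorted (descending): 92, 75, 67, 52, 42, 42, 35
The 2 values of 42 occupy positions 5–6 → average rank (5+6)/2 = 5.5.
Dee has value 42 units → rank 5.5.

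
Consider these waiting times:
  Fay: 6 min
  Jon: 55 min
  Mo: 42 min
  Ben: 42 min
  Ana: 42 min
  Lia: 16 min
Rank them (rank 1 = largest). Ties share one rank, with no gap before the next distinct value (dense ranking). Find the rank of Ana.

2

Sorted (descending): 55, 42, 42, 42, 16, 6
The 3 values of 42 share dense rank 2.
Remaining distinct values take the next consecutive integers.
Ana has value 42 min → rank 2.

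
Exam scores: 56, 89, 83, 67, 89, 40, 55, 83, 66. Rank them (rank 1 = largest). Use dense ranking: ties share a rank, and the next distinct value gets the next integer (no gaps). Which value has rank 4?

66

Sorted (descending): 89, 89, 83, 83, 67, 66, 56, 55, 40
The 2 values of 89 share dense rank 1.
The 2 values of 83 share dense rank 2.
Remaining distinct values take the next consecutive integers.
Rank 4 → value 66.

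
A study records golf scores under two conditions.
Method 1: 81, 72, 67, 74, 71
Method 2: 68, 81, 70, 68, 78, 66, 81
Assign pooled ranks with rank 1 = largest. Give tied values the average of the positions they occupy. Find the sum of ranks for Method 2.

Sorted (descending): 81, 81, 81, 78, 74, 72, 71, 70, 68, 68, 67, 66
The 3 values of 81 occupy positions 1–3 → average rank 2.
The 2 values of 68 occupy positions 9–10 → average rank (9+10)/2 = 9.5.
Method 2 values → pooled ranks: 68→9.5, 81→2, 70→8, 68→9.5, 78→4, 66→12, 81→2
Rank sum = 9.5 + 2 + 8 + 9.5 + 4 + 12 + 2 = 47

47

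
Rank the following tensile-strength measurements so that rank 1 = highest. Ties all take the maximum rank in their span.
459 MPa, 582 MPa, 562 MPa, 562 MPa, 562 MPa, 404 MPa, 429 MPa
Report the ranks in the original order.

Sorted (descending): 582, 562, 562, 562, 459, 429, 404
The 3 values of 562 occupy positions 2–4 → each gets rank 4.

5, 1, 4, 4, 4, 7, 6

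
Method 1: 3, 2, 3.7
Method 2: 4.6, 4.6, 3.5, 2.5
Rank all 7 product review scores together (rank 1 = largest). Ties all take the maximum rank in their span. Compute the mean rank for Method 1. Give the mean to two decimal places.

5.00

Sorted (descending): 4.6, 4.6, 3.7, 3.5, 3, 2.5, 2
The 2 values of 4.6 occupy positions 1–2 → each gets rank 2.
Method 1 values → pooled ranks: 3→5, 2→7, 3.7→3
Mean rank = (5 + 7 + 3) / 3 = 5.00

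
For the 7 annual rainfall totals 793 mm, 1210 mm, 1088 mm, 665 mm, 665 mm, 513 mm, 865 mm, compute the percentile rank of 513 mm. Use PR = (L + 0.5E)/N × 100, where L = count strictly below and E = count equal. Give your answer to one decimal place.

7.1

N = 7.
Strictly below 513: 0. Equal to 513: 1.
PR = (0 + 0.5·1)/7 × 100 = 7.1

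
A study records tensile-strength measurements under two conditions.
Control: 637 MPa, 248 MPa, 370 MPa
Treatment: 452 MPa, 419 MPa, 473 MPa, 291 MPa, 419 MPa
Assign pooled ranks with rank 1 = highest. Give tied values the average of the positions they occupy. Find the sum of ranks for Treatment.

Sorted (descending): 637, 473, 452, 419, 419, 370, 291, 248
The 2 values of 419 occupy positions 4–5 → average rank (4+5)/2 = 4.5.
Treatment values → pooled ranks: 452→3, 419→4.5, 473→2, 291→7, 419→4.5
Rank sum = 3 + 4.5 + 2 + 7 + 4.5 = 21

21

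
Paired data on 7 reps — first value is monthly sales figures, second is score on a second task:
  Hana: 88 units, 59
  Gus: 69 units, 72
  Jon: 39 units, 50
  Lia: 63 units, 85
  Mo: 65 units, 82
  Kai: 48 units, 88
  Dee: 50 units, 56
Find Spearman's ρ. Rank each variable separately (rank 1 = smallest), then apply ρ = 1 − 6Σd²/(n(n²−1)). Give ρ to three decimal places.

0.107

Ranks of variable 1: 7, 6, 1, 4, 5, 2, 3
Ranks of variable 2: 3, 4, 1, 6, 5, 7, 2
d = r₁ − r₂: 4, 2, 0, -2, 0, -5, 1
d²: 16, 4, 0, 4, 0, 25, 1; Σd² = 50
ρ = 1 − 6·50/(7·48) = 1 − 300/336 = 0.107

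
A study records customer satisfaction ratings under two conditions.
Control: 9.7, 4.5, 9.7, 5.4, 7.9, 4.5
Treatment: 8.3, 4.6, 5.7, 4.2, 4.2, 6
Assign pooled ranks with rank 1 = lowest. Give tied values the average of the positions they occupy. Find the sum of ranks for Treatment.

33

Sorted (ascending): 4.2, 4.2, 4.5, 4.5, 4.6, 5.4, 5.7, 6, 7.9, 8.3, 9.7, 9.7
The 2 values of 4.2 occupy positions 1–2 → average rank (1+2)/2 = 1.5.
The 2 values of 4.5 occupy positions 3–4 → average rank (3+4)/2 = 3.5.
The 2 values of 9.7 occupy positions 11–12 → average rank (11+12)/2 = 11.5.
Treatment values → pooled ranks: 8.3→10, 4.6→5, 5.7→7, 4.2→1.5, 4.2→1.5, 6→8
Rank sum = 10 + 5 + 7 + 1.5 + 1.5 + 8 = 33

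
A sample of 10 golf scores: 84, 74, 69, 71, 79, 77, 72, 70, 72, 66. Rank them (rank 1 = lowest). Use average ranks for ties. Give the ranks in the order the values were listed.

Sorted (ascending): 66, 69, 70, 71, 72, 72, 74, 77, 79, 84
The 2 values of 72 occupy positions 5–6 → average rank (5+6)/2 = 5.5.

10, 7, 2, 4, 9, 8, 5.5, 3, 5.5, 1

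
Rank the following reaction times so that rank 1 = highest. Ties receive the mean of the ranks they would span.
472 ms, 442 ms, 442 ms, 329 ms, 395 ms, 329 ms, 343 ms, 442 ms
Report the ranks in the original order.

1, 3, 3, 7.5, 5, 7.5, 6, 3

Sorted (descending): 472, 442, 442, 442, 395, 343, 329, 329
The 3 values of 442 occupy positions 2–4 → average rank 3.
The 2 values of 329 occupy positions 7–8 → average rank (7+8)/2 = 7.5.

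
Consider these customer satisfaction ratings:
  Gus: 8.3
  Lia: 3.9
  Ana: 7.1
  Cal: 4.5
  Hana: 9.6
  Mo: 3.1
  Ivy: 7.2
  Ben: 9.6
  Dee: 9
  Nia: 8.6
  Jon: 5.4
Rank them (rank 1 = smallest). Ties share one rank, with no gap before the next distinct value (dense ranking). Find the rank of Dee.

9

Sorted (ascending): 3.1, 3.9, 4.5, 5.4, 7.1, 7.2, 8.3, 8.6, 9, 9.6, 9.6
The 2 values of 9.6 share dense rank 10.
Remaining distinct values take the next consecutive integers.
Dee has value 9 → rank 9.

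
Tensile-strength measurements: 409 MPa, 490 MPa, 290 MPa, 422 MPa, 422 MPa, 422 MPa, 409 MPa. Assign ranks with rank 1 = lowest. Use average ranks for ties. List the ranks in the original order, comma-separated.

Sorted (ascending): 290, 409, 409, 422, 422, 422, 490
The 2 values of 409 occupy positions 2–3 → average rank (2+3)/2 = 2.5.
The 3 values of 422 occupy positions 4–6 → average rank 5.

2.5, 7, 1, 5, 5, 5, 2.5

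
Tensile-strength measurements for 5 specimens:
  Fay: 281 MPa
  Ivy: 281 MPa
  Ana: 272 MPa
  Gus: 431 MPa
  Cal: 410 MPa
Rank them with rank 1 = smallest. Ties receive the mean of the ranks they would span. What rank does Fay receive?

2.5

Sorted (ascending): 272, 281, 281, 410, 431
The 2 values of 281 occupy positions 2–3 → average rank (2+3)/2 = 2.5.
Fay has value 281 MPa → rank 2.5.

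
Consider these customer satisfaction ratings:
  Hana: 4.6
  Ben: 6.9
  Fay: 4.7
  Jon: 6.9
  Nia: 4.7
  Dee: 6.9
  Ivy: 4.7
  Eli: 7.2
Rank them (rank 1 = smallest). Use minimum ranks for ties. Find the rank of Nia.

Sorted (ascending): 4.6, 4.7, 4.7, 4.7, 6.9, 6.9, 6.9, 7.2
The 3 values of 4.7 occupy positions 2–4 → each gets rank 2.
The 3 values of 6.9 occupy positions 5–7 → each gets rank 5.
Nia has value 4.7 → rank 2.

2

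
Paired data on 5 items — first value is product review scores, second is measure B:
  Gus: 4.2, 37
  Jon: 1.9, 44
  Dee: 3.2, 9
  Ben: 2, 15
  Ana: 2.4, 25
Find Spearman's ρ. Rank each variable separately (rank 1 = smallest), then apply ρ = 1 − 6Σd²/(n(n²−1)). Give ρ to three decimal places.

Ranks of variable 1: 5, 1, 4, 2, 3
Ranks of variable 2: 4, 5, 1, 2, 3
d = r₁ − r₂: 1, -4, 3, 0, 0
d²: 1, 16, 9, 0, 0; Σd² = 26
ρ = 1 − 6·26/(5·24) = 1 − 156/120 = -0.300

-0.300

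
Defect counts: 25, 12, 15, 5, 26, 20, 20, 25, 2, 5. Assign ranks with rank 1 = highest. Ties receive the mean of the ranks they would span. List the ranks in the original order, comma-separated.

Sorted (descending): 26, 25, 25, 20, 20, 15, 12, 5, 5, 2
The 2 values of 25 occupy positions 2–3 → average rank (2+3)/2 = 2.5.
The 2 values of 20 occupy positions 4–5 → average rank (4+5)/2 = 4.5.
The 2 values of 5 occupy positions 8–9 → average rank (8+9)/2 = 8.5.

2.5, 7, 6, 8.5, 1, 4.5, 4.5, 2.5, 10, 8.5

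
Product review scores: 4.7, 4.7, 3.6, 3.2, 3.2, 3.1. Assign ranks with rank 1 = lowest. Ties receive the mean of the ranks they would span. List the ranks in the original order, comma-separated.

5.5, 5.5, 4, 2.5, 2.5, 1

Sorted (ascending): 3.1, 3.2, 3.2, 3.6, 4.7, 4.7
The 2 values of 3.2 occupy positions 2–3 → average rank (2+3)/2 = 2.5.
The 2 values of 4.7 occupy positions 5–6 → average rank (5+6)/2 = 5.5.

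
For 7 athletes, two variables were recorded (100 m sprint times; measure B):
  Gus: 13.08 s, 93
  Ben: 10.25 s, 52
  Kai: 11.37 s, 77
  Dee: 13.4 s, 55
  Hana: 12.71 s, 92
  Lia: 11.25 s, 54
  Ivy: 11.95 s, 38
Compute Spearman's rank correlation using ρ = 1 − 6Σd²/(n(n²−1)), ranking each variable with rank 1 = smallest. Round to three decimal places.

0.536

Ranks of variable 1: 6, 1, 3, 7, 5, 2, 4
Ranks of variable 2: 7, 2, 5, 4, 6, 3, 1
d = r₁ − r₂: -1, -1, -2, 3, -1, -1, 3
d²: 1, 1, 4, 9, 1, 1, 9; Σd² = 26
ρ = 1 − 6·26/(7·48) = 1 − 156/336 = 0.536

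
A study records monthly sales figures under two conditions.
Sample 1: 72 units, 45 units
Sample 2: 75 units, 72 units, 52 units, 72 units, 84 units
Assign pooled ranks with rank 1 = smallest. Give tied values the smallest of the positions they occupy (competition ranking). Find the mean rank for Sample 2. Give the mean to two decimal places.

4.20

Sorted (ascending): 45, 52, 72, 72, 72, 75, 84
The 3 values of 72 occupy positions 3–5 → each gets rank 3.
Sample 2 values → pooled ranks: 75→6, 72→3, 52→2, 72→3, 84→7
Mean rank = (6 + 3 + 2 + 3 + 7) / 5 = 4.20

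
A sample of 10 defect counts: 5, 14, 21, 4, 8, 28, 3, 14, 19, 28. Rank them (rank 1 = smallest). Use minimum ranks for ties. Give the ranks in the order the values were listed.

3, 5, 8, 2, 4, 9, 1, 5, 7, 9

Sorted (ascending): 3, 4, 5, 8, 14, 14, 19, 21, 28, 28
The 2 values of 14 occupy positions 5–6 → each gets rank 5.
The 2 values of 28 occupy positions 9–10 → each gets rank 9.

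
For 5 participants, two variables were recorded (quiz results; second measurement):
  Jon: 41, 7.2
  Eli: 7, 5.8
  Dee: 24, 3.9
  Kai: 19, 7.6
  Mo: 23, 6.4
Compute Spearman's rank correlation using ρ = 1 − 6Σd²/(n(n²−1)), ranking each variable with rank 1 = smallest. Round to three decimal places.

Ranks of variable 1: 5, 1, 4, 2, 3
Ranks of variable 2: 4, 2, 1, 5, 3
d = r₁ − r₂: 1, -1, 3, -3, 0
d²: 1, 1, 9, 9, 0; Σd² = 20
ρ = 1 − 6·20/(5·24) = 1 − 120/120 = 0.000

0.000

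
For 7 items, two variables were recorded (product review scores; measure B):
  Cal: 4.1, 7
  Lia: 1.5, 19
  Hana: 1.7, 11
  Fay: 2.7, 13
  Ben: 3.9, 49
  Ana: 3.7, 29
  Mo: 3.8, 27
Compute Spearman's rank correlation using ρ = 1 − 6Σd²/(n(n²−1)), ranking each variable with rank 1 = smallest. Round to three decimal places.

Ranks of variable 1: 7, 1, 2, 3, 6, 4, 5
Ranks of variable 2: 1, 4, 2, 3, 7, 6, 5
d = r₁ − r₂: 6, -3, 0, 0, -1, -2, 0
d²: 36, 9, 0, 0, 1, 4, 0; Σd² = 50
ρ = 1 − 6·50/(7·48) = 1 − 300/336 = 0.107

0.107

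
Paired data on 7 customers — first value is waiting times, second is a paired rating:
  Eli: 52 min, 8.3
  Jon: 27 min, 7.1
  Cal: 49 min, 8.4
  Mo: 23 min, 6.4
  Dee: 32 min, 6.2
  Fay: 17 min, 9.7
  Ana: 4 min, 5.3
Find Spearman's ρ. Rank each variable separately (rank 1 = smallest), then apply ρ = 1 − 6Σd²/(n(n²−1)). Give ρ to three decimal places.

0.321

Ranks of variable 1: 7, 4, 6, 3, 5, 2, 1
Ranks of variable 2: 5, 4, 6, 3, 2, 7, 1
d = r₁ − r₂: 2, 0, 0, 0, 3, -5, 0
d²: 4, 0, 0, 0, 9, 25, 0; Σd² = 38
ρ = 1 − 6·38/(7·48) = 1 − 228/336 = 0.321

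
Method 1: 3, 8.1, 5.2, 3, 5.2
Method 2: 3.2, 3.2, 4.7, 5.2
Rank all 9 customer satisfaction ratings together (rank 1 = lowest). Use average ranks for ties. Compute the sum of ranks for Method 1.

26

Sorted (ascending): 3, 3, 3.2, 3.2, 4.7, 5.2, 5.2, 5.2, 8.1
The 2 values of 3 occupy positions 1–2 → average rank (1+2)/2 = 1.5.
The 2 values of 3.2 occupy positions 3–4 → average rank (3+4)/2 = 3.5.
The 3 values of 5.2 occupy positions 6–8 → average rank 7.
Method 1 values → pooled ranks: 3→1.5, 8.1→9, 5.2→7, 3→1.5, 5.2→7
Rank sum = 1.5 + 9 + 7 + 1.5 + 7 = 26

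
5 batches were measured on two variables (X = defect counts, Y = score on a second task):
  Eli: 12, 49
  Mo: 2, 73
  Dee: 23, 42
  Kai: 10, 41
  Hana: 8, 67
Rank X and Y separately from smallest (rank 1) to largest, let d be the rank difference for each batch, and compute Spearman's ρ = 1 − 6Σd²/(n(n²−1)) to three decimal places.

-0.700

Ranks of variable 1: 4, 1, 5, 3, 2
Ranks of variable 2: 3, 5, 2, 1, 4
d = r₁ − r₂: 1, -4, 3, 2, -2
d²: 1, 16, 9, 4, 4; Σd² = 34
ρ = 1 − 6·34/(5·24) = 1 − 204/120 = -0.700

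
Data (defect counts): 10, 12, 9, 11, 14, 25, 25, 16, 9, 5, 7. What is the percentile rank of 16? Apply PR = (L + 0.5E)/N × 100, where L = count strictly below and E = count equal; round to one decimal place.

N = 11.
Strictly below 16: 8. Equal to 16: 1.
PR = (8 + 0.5·1)/11 × 100 = 77.3

77.3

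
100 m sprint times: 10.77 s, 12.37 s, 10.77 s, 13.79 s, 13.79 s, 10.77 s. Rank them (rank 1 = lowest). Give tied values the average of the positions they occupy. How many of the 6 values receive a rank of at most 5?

4

Sorted (ascending): 10.77, 10.77, 10.77, 12.37, 13.79, 13.79
The 3 values of 10.77 occupy positions 1–3 → average rank 2.
The 2 values of 13.79 occupy positions 5–6 → average rank (5+6)/2 = 5.5.
Ranks ≤ 5: {2, 2, 2, 4} → 4 values.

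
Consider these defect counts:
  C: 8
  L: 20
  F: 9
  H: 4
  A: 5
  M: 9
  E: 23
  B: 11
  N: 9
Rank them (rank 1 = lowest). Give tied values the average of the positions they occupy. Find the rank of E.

9

Sorted (ascending): 4, 5, 8, 9, 9, 9, 11, 20, 23
The 3 values of 9 occupy positions 4–6 → average rank 5.
E has value 23 → rank 9.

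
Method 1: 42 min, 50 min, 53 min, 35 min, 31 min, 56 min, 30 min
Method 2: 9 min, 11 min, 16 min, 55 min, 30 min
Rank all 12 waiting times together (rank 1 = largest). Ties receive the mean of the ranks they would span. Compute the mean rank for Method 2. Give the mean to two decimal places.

8.70

Sorted (descending): 56, 55, 53, 50, 42, 35, 31, 30, 30, 16, 11, 9
The 2 values of 30 occupy positions 8–9 → average rank (8+9)/2 = 8.5.
Method 2 values → pooled ranks: 9→12, 11→11, 16→10, 55→2, 30→8.5
Mean rank = (12 + 11 + 10 + 2 + 8.5) / 5 = 8.70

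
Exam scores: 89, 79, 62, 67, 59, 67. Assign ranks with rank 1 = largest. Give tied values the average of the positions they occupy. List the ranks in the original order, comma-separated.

1, 2, 5, 3.5, 6, 3.5

Sorted (descending): 89, 79, 67, 67, 62, 59
The 2 values of 67 occupy positions 3–4 → average rank (3+4)/2 = 3.5.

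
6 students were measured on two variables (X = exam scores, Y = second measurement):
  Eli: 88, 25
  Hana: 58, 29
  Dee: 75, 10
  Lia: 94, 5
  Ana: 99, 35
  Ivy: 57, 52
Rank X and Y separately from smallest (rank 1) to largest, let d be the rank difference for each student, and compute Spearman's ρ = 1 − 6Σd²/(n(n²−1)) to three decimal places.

Ranks of variable 1: 4, 2, 3, 5, 6, 1
Ranks of variable 2: 3, 4, 2, 1, 5, 6
d = r₁ − r₂: 1, -2, 1, 4, 1, -5
d²: 1, 4, 1, 16, 1, 25; Σd² = 48
ρ = 1 − 6·48/(6·35) = 1 − 288/210 = -0.371

-0.371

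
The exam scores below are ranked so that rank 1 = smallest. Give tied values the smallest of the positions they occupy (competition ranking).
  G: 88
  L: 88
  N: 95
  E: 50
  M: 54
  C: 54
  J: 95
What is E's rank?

Sorted (ascending): 50, 54, 54, 88, 88, 95, 95
The 2 values of 54 occupy positions 2–3 → each gets rank 2.
The 2 values of 88 occupy positions 4–5 → each gets rank 4.
The 2 values of 95 occupy positions 6–7 → each gets rank 6.
E has value 50 → rank 1.

1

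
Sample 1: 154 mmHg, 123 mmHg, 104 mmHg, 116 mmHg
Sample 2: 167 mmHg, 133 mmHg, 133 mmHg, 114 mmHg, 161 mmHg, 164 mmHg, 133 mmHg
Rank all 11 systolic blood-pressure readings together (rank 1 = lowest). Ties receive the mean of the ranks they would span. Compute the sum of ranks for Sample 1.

16

Sorted (ascending): 104, 114, 116, 123, 133, 133, 133, 154, 161, 164, 167
The 3 values of 133 occupy positions 5–7 → average rank 6.
Sample 1 values → pooled ranks: 154→8, 123→4, 104→1, 116→3
Rank sum = 8 + 4 + 1 + 3 = 16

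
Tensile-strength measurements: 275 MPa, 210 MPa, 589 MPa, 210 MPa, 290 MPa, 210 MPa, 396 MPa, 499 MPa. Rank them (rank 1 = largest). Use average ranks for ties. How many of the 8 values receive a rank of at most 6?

5

Sorted (descending): 589, 499, 396, 290, 275, 210, 210, 210
The 3 values of 210 occupy positions 6–8 → average rank 7.
Ranks ≤ 6: {1, 2, 3, 4, 5} → 5 values.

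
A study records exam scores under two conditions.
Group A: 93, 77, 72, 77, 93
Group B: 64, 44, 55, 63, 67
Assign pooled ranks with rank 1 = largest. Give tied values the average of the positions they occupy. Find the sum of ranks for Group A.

Sorted (descending): 93, 93, 77, 77, 72, 67, 64, 63, 55, 44
The 2 values of 93 occupy positions 1–2 → average rank (1+2)/2 = 1.5.
The 2 values of 77 occupy positions 3–4 → average rank (3+4)/2 = 3.5.
Group A values → pooled ranks: 93→1.5, 77→3.5, 72→5, 77→3.5, 93→1.5
Rank sum = 1.5 + 3.5 + 5 + 3.5 + 1.5 = 15

15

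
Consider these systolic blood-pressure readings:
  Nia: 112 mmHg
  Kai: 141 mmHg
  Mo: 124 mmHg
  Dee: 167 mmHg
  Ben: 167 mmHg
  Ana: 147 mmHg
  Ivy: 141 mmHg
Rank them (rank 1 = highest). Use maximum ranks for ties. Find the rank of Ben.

Sorted (descending): 167, 167, 147, 141, 141, 124, 112
The 2 values of 167 occupy positions 1–2 → each gets rank 2.
The 2 values of 141 occupy positions 4–5 → each gets rank 5.
Ben has value 167 mmHg → rank 2.

2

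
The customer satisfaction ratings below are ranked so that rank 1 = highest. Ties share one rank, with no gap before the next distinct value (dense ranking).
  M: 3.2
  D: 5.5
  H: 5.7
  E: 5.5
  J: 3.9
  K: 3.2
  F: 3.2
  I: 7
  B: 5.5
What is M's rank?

5

Sorted (descending): 7, 5.7, 5.5, 5.5, 5.5, 3.9, 3.2, 3.2, 3.2
The 3 values of 5.5 share dense rank 3.
The 3 values of 3.2 share dense rank 5.
Remaining distinct values take the next consecutive integers.
M has value 3.2 → rank 5.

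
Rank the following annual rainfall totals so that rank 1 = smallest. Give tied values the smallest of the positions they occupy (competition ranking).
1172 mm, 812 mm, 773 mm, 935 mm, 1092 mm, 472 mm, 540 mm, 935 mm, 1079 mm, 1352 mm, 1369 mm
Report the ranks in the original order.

9, 4, 3, 5, 8, 1, 2, 5, 7, 10, 11

Sorted (ascending): 472, 540, 773, 812, 935, 935, 1079, 1092, 1172, 1352, 1369
The 2 values of 935 occupy positions 5–6 → each gets rank 5.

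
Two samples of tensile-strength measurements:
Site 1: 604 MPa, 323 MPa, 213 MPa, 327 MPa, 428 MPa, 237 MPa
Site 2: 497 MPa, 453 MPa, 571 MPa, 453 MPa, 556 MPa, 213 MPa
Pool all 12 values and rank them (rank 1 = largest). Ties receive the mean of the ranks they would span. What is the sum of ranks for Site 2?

31.5

Sorted (descending): 604, 571, 556, 497, 453, 453, 428, 327, 323, 237, 213, 213
The 2 values of 453 occupy positions 5–6 → average rank (5+6)/2 = 5.5.
The 2 values of 213 occupy positions 11–12 → average rank (11+12)/2 = 11.5.
Site 2 values → pooled ranks: 497→4, 453→5.5, 571→2, 453→5.5, 556→3, 213→11.5
Rank sum = 4 + 5.5 + 2 + 5.5 + 3 + 11.5 = 31.5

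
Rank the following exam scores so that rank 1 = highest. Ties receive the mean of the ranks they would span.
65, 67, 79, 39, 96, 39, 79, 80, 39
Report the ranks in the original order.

6, 5, 3.5, 8, 1, 8, 3.5, 2, 8

Sorted (descending): 96, 80, 79, 79, 67, 65, 39, 39, 39
The 2 values of 79 occupy positions 3–4 → average rank (3+4)/2 = 3.5.
The 3 values of 39 occupy positions 7–9 → average rank 8.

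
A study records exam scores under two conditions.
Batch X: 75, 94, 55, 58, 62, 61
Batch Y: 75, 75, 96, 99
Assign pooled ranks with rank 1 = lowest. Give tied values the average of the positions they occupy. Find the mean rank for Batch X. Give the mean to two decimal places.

Sorted (ascending): 55, 58, 61, 62, 75, 75, 75, 94, 96, 99
The 3 values of 75 occupy positions 5–7 → average rank 6.
Batch X values → pooled ranks: 75→6, 94→8, 55→1, 58→2, 62→4, 61→3
Mean rank = (6 + 8 + 1 + 2 + 4 + 3) / 6 = 4.00

4.00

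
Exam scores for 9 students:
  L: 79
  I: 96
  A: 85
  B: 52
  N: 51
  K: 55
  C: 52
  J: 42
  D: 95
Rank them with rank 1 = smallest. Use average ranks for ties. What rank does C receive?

3.5

Sorted (ascending): 42, 51, 52, 52, 55, 79, 85, 95, 96
The 2 values of 52 occupy positions 3–4 → average rank (3+4)/2 = 3.5.
C has value 52 → rank 3.5.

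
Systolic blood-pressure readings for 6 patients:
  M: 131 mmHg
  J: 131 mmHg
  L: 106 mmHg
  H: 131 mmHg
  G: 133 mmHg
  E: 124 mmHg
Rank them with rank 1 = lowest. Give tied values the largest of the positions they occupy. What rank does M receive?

5

Sorted (ascending): 106, 124, 131, 131, 131, 133
The 3 values of 131 occupy positions 3–5 → each gets rank 5.
M has value 131 mmHg → rank 5.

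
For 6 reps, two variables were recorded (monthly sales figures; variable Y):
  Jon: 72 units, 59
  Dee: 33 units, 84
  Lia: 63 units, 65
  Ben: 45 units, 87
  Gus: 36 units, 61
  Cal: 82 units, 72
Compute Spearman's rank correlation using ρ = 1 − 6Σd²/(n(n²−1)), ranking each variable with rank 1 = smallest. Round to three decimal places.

Ranks of variable 1: 5, 1, 4, 3, 2, 6
Ranks of variable 2: 1, 5, 3, 6, 2, 4
d = r₁ − r₂: 4, -4, 1, -3, 0, 2
d²: 16, 16, 1, 9, 0, 4; Σd² = 46
ρ = 1 − 6·46/(6·35) = 1 − 276/210 = -0.314

-0.314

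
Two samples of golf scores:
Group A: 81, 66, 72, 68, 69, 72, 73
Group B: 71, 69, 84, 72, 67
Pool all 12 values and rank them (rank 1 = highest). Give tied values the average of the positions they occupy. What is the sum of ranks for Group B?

Sorted (descending): 84, 81, 73, 72, 72, 72, 71, 69, 69, 68, 67, 66
The 3 values of 72 occupy positions 4–6 → average rank 5.
The 2 values of 69 occupy positions 8–9 → average rank (8+9)/2 = 8.5.
Group B values → pooled ranks: 71→7, 69→8.5, 84→1, 72→5, 67→11
Rank sum = 7 + 8.5 + 1 + 5 + 11 = 32.5

32.5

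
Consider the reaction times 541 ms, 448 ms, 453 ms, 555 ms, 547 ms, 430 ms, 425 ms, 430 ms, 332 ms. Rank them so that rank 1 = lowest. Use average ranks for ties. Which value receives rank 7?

541

Sorted (ascending): 332, 425, 430, 430, 448, 453, 541, 547, 555
The 2 values of 430 occupy positions 3–4 → average rank (3+4)/2 = 3.5.
Rank 7 → value 541.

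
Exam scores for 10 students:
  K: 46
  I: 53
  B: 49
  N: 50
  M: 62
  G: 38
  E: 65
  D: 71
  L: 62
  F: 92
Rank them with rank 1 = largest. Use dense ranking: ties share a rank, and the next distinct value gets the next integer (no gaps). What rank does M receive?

Sorted (descending): 92, 71, 65, 62, 62, 53, 50, 49, 46, 38
The 2 values of 62 share dense rank 4.
Remaining distinct values take the next consecutive integers.
M has value 62 → rank 4.

4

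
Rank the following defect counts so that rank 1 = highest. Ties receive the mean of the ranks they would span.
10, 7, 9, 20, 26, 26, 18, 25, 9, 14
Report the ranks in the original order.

Sorted (descending): 26, 26, 25, 20, 18, 14, 10, 9, 9, 7
The 2 values of 26 occupy positions 1–2 → average rank (1+2)/2 = 1.5.
The 2 values of 9 occupy positions 8–9 → average rank (8+9)/2 = 8.5.

7, 10, 8.5, 4, 1.5, 1.5, 5, 3, 8.5, 6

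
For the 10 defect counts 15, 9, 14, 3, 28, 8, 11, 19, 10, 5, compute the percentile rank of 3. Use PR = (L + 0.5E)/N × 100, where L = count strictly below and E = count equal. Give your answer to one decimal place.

5.0

N = 10.
Strictly below 3: 0. Equal to 3: 1.
PR = (0 + 0.5·1)/10 × 100 = 5.0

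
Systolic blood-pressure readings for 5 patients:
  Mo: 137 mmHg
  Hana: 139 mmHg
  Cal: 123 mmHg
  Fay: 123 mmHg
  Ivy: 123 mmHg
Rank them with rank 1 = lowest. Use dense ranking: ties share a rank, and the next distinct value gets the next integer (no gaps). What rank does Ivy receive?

1

Sorted (ascending): 123, 123, 123, 137, 139
The 3 values of 123 share dense rank 1.
Remaining distinct values take the next consecutive integers.
Ivy has value 123 mmHg → rank 1.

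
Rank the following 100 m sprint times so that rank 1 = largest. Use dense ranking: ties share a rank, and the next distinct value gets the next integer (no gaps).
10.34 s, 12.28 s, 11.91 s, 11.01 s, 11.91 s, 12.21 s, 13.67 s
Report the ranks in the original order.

6, 2, 4, 5, 4, 3, 1

Sorted (descending): 13.67, 12.28, 12.21, 11.91, 11.91, 11.01, 10.34
The 2 values of 11.91 share dense rank 4.
Remaining distinct values take the next consecutive integers.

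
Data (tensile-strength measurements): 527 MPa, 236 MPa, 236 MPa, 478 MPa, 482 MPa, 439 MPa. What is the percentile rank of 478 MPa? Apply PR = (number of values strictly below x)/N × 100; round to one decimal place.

N = 6.
Strictly below 478: 3. Equal to 478: 1.
PR = 3/6 × 100 = 50.0

50.0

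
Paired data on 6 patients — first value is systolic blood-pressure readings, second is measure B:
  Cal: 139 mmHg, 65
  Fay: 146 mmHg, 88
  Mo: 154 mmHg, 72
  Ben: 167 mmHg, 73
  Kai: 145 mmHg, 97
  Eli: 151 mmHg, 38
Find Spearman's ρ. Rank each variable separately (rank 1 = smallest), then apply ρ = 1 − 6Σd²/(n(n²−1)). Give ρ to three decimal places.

Ranks of variable 1: 1, 3, 5, 6, 2, 4
Ranks of variable 2: 2, 5, 3, 4, 6, 1
d = r₁ − r₂: -1, -2, 2, 2, -4, 3
d²: 1, 4, 4, 4, 16, 9; Σd² = 38
ρ = 1 − 6·38/(6·35) = 1 − 228/210 = -0.086

-0.086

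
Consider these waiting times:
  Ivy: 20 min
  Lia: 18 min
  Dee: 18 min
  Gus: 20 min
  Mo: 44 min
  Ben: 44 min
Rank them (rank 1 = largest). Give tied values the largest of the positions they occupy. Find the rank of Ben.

2

Sorted (descending): 44, 44, 20, 20, 18, 18
The 2 values of 44 occupy positions 1–2 → each gets rank 2.
The 2 values of 20 occupy positions 3–4 → each gets rank 4.
The 2 values of 18 occupy positions 5–6 → each gets rank 6.
Ben has value 44 min → rank 2.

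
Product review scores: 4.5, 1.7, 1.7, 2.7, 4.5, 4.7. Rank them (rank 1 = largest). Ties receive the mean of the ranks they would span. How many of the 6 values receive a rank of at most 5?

4

Sorted (descending): 4.7, 4.5, 4.5, 2.7, 1.7, 1.7
The 2 values of 4.5 occupy positions 2–3 → average rank (2+3)/2 = 2.5.
The 2 values of 1.7 occupy positions 5–6 → average rank (5+6)/2 = 5.5.
Ranks ≤ 5: {1, 2.5, 2.5, 4} → 4 values.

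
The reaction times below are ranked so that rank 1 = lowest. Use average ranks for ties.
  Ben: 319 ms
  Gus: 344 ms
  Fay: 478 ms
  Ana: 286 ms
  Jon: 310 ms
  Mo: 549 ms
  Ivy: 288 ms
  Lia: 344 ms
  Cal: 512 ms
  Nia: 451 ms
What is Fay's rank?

Sorted (ascending): 286, 288, 310, 319, 344, 344, 451, 478, 512, 549
The 2 values of 344 occupy positions 5–6 → average rank (5+6)/2 = 5.5.
Fay has value 478 ms → rank 8.

8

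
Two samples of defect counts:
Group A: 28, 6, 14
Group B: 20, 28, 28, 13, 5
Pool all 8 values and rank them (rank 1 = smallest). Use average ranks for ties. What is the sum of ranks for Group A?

Sorted (ascending): 5, 6, 13, 14, 20, 28, 28, 28
The 3 values of 28 occupy positions 6–8 → average rank 7.
Group A values → pooled ranks: 28→7, 6→2, 14→4
Rank sum = 7 + 2 + 4 = 13

13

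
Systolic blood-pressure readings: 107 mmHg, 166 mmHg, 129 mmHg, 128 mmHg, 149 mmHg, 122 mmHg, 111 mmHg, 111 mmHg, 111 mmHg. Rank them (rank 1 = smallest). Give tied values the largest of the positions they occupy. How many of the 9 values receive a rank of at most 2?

1

Sorted (ascending): 107, 111, 111, 111, 122, 128, 129, 149, 166
The 3 values of 111 occupy positions 2–4 → each gets rank 4.
Ranks ≤ 2: {1} → 1 value.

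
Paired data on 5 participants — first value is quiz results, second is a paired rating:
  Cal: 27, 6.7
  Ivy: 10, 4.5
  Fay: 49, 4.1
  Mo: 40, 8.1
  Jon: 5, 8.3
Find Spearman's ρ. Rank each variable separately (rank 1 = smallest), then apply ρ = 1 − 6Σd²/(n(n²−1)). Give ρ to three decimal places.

-0.600

Ranks of variable 1: 3, 2, 5, 4, 1
Ranks of variable 2: 3, 2, 1, 4, 5
d = r₁ − r₂: 0, 0, 4, 0, -4
d²: 0, 0, 16, 0, 16; Σd² = 32
ρ = 1 − 6·32/(5·24) = 1 − 192/120 = -0.600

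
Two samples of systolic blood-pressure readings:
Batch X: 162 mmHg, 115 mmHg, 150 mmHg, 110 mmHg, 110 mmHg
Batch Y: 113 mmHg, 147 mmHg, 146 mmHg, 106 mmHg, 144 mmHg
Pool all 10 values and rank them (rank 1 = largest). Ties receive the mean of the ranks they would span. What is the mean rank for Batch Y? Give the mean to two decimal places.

5.80

Sorted (descending): 162, 150, 147, 146, 144, 115, 113, 110, 110, 106
The 2 values of 110 occupy positions 8–9 → average rank (8+9)/2 = 8.5.
Batch Y values → pooled ranks: 113→7, 147→3, 146→4, 106→10, 144→5
Mean rank = (7 + 3 + 4 + 10 + 5) / 5 = 5.80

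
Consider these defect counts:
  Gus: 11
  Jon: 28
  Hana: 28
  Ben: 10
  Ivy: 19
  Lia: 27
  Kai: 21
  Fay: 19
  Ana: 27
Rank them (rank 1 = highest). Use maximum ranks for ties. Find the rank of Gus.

8

Sorted (descending): 28, 28, 27, 27, 21, 19, 19, 11, 10
The 2 values of 28 occupy positions 1–2 → each gets rank 2.
The 2 values of 27 occupy positions 3–4 → each gets rank 4.
The 2 values of 19 occupy positions 6–7 → each gets rank 7.
Gus has value 11 → rank 8.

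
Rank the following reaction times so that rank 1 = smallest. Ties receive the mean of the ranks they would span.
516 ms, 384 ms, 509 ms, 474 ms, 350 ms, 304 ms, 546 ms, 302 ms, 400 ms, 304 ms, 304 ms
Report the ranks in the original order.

10, 6, 9, 8, 5, 3, 11, 1, 7, 3, 3

Sorted (ascending): 302, 304, 304, 304, 350, 384, 400, 474, 509, 516, 546
The 3 values of 304 occupy positions 2–4 → average rank 3.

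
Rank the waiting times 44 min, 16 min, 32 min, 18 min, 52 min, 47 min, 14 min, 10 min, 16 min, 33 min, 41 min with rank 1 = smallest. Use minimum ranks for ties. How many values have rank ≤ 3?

Sorted (ascending): 10, 14, 16, 16, 18, 32, 33, 41, 44, 47, 52
The 2 values of 16 occupy positions 3–4 → each gets rank 3.
Ranks ≤ 3: {1, 2, 3, 3} → 4 values.

4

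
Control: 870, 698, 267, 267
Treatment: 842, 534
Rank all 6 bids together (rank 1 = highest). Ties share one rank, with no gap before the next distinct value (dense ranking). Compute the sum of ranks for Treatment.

6

Sorted (descending): 870, 842, 698, 534, 267, 267
The 2 values of 267 share dense rank 5.
Remaining distinct values take the next consecutive integers.
Treatment values → pooled ranks: 842→2, 534→4
Rank sum = 2 + 4 = 6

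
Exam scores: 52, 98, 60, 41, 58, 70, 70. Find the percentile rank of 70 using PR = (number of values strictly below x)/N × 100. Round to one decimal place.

57.1

N = 7.
Strictly below 70: 4. Equal to 70: 2.
PR = 4/7 × 100 = 57.1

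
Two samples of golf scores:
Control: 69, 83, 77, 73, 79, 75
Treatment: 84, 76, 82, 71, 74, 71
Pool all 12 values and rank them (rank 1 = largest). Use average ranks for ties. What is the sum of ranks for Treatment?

Sorted (descending): 84, 83, 82, 79, 77, 76, 75, 74, 73, 71, 71, 69
The 2 values of 71 occupy positions 10–11 → average rank (10+11)/2 = 10.5.
Treatment values → pooled ranks: 84→1, 76→6, 82→3, 71→10.5, 74→8, 71→10.5
Rank sum = 1 + 6 + 3 + 10.5 + 8 + 10.5 = 39

39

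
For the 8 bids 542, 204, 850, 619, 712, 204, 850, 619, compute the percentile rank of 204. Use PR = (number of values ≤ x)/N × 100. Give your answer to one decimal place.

25.0

N = 8.
Strictly below 204: 0. Equal to 204: 2.
PR = 2/8 × 100 = 25.0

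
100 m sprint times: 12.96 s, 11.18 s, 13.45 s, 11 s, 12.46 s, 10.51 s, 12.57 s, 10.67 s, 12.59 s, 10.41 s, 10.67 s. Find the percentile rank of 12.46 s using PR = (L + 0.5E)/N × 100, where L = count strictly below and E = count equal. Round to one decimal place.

N = 11.
Strictly below 12.46: 6. Equal to 12.46: 1.
PR = (6 + 0.5·1)/11 × 100 = 59.1

59.1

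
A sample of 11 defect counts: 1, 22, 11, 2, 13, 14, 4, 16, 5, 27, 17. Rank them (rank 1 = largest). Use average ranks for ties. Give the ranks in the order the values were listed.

11, 2, 7, 10, 6, 5, 9, 4, 8, 1, 3

Sorted (descending): 27, 22, 17, 16, 14, 13, 11, 5, 4, 2, 1
No ties — each value takes its position as its rank.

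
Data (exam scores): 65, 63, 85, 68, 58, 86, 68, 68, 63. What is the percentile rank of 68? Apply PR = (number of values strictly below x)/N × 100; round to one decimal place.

N = 9.
Strictly below 68: 4. Equal to 68: 3.
PR = 4/9 × 100 = 44.4

44.4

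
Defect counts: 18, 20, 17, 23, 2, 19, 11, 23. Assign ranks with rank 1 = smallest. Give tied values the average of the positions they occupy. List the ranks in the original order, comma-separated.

Sorted (ascending): 2, 11, 17, 18, 19, 20, 23, 23
The 2 values of 23 occupy positions 7–8 → average rank (7+8)/2 = 7.5.

4, 6, 3, 7.5, 1, 5, 2, 7.5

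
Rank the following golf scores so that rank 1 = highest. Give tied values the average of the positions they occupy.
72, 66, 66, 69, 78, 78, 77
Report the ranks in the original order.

Sorted (descending): 78, 78, 77, 72, 69, 66, 66
The 2 values of 78 occupy positions 1–2 → average rank (1+2)/2 = 1.5.
The 2 values of 66 occupy positions 6–7 → average rank (6+7)/2 = 6.5.

4, 6.5, 6.5, 5, 1.5, 1.5, 3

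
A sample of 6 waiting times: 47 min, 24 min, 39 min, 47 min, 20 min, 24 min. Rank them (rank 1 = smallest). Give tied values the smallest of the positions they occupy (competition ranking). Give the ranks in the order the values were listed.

Sorted (ascending): 20, 24, 24, 39, 47, 47
The 2 values of 24 occupy positions 2–3 → each gets rank 2.
The 2 values of 47 occupy positions 5–6 → each gets rank 5.

5, 2, 4, 5, 1, 2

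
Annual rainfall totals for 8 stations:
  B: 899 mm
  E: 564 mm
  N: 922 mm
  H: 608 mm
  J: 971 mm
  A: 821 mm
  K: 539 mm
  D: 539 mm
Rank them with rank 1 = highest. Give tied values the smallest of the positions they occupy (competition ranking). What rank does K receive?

7

Sorted (descending): 971, 922, 899, 821, 608, 564, 539, 539
The 2 values of 539 occupy positions 7–8 → each gets rank 7.
K has value 539 mm → rank 7.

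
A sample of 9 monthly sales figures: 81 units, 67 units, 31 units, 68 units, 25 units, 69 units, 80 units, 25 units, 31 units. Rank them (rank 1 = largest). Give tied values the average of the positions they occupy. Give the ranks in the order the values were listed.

1, 5, 6.5, 4, 8.5, 3, 2, 8.5, 6.5

Sorted (descending): 81, 80, 69, 68, 67, 31, 31, 25, 25
The 2 values of 31 occupy positions 6–7 → average rank (6+7)/2 = 6.5.
The 2 values of 25 occupy positions 8–9 → average rank (8+9)/2 = 8.5.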